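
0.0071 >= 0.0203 False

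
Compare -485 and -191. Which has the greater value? -191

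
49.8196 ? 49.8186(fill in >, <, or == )>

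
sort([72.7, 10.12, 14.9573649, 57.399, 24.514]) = [10.12, 14.9573649, 24.514, 57.399, 72.7]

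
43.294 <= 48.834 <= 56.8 True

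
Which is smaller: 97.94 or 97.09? 97.09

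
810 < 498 False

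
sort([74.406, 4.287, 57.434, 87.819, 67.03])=[4.287, 57.434, 67.03, 74.406, 87.819]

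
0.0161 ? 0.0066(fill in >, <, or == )>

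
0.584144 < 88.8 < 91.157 True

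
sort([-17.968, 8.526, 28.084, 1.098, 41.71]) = [-17.968, 1.098, 8.526, 28.084, 41.71]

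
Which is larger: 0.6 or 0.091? 0.6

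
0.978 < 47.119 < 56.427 True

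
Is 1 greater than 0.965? Yes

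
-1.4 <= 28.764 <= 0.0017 False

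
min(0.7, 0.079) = 0.079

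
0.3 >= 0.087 True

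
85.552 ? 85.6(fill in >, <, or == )<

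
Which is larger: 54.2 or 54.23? 54.23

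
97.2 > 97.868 False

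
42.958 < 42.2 False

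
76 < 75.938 False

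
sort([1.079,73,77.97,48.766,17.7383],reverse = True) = [77.97,73,48.766,17.7383,1.079]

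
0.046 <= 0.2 True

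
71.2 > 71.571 False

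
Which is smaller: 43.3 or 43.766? 43.3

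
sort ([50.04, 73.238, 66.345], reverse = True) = [73.238, 66.345, 50.04]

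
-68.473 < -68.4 True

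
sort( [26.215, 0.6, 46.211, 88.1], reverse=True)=[88.1, 46.211, 26.215, 0.6]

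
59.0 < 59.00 False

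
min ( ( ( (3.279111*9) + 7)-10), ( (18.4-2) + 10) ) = 26.4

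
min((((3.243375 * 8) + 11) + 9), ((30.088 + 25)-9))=45.947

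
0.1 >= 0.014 True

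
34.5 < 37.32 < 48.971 True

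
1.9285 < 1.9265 False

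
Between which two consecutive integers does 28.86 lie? 28 and 29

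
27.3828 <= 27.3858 True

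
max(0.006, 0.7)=0.7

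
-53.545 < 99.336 True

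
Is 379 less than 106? No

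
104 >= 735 False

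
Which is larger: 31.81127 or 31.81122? 31.81127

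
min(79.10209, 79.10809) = 79.10209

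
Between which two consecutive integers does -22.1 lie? -23 and -22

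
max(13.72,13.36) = 13.72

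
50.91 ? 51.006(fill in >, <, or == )<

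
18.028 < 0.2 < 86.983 False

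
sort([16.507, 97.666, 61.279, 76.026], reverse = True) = [97.666, 76.026, 61.279, 16.507]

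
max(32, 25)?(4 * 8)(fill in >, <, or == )==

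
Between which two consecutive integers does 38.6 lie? 38 and 39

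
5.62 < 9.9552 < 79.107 True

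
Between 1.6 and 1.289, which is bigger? 1.6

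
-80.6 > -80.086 False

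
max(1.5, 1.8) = 1.8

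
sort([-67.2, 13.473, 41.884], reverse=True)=[41.884, 13.473, -67.2]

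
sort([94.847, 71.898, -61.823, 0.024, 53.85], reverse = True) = [94.847, 71.898, 53.85, 0.024, -61.823]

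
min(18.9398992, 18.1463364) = 18.1463364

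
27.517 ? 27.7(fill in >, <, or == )<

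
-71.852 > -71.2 False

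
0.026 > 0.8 False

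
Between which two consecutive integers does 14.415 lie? 14 and 15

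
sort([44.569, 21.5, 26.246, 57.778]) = [21.5, 26.246, 44.569, 57.778]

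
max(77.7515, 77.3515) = 77.7515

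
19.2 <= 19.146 False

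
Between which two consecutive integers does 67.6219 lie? 67 and 68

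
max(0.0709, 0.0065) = 0.0709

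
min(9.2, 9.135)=9.135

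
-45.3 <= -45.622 False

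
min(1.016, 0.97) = 0.97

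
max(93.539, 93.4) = 93.539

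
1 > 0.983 True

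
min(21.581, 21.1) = 21.1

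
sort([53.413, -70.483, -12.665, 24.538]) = [-70.483, -12.665, 24.538, 53.413]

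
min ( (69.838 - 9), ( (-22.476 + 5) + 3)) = -14.476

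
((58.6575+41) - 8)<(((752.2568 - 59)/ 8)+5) False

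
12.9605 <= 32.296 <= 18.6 False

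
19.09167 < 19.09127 False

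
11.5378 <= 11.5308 False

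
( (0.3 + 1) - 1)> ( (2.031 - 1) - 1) True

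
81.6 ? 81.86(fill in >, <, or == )<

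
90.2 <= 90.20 True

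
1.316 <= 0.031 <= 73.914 False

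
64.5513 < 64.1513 False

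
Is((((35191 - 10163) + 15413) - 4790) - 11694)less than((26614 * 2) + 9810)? Yes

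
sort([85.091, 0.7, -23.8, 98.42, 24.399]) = [-23.8, 0.7, 24.399, 85.091, 98.42]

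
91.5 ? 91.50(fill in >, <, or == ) ==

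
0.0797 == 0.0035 False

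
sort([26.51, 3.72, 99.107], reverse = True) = [99.107, 26.51, 3.72]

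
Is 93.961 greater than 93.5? Yes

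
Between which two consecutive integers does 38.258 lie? 38 and 39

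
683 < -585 False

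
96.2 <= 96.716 True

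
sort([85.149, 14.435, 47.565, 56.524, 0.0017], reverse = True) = [85.149, 56.524, 47.565, 14.435, 0.0017]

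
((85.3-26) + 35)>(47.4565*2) False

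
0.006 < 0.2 True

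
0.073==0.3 False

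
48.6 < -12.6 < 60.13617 False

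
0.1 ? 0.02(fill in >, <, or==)>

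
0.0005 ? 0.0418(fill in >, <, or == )<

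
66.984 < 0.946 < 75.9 False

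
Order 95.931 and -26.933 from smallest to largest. -26.933, 95.931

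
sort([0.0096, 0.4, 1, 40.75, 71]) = [0.0096, 0.4, 1, 40.75, 71]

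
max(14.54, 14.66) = 14.66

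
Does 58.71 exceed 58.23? Yes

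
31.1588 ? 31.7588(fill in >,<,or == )<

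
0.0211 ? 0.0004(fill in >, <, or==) >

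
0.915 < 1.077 True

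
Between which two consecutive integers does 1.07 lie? 1 and 2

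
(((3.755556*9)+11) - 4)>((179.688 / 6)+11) False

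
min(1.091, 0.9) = 0.9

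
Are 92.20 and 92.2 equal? Yes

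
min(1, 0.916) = 0.916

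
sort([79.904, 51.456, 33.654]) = [33.654, 51.456, 79.904]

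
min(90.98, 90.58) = 90.58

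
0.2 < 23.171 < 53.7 True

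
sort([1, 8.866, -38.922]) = [-38.922, 1, 8.866]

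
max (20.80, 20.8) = 20.8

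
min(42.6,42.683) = 42.6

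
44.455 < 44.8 True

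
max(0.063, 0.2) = 0.2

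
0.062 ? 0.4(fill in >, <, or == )<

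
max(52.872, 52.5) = 52.872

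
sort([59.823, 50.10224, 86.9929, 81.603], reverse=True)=[86.9929, 81.603, 59.823, 50.10224]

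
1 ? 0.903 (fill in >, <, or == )>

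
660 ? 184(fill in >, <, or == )>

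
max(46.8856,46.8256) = 46.8856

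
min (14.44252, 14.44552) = 14.44252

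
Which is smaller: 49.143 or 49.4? 49.143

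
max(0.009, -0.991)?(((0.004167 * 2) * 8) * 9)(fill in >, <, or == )<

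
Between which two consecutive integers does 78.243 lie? 78 and 79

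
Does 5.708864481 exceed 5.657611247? Yes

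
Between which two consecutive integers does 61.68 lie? 61 and 62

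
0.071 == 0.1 False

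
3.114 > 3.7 False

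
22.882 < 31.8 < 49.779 True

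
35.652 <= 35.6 False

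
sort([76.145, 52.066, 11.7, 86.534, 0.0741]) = [0.0741, 11.7, 52.066, 76.145, 86.534]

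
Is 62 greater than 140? No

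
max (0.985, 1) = 1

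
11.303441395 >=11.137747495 True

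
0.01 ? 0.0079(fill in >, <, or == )>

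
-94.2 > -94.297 True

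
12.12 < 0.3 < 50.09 False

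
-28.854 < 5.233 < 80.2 True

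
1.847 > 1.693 True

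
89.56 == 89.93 False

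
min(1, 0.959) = 0.959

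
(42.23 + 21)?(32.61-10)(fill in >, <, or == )>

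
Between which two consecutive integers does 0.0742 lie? 0 and 1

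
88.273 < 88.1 False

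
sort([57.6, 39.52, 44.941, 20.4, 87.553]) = [20.4, 39.52, 44.941, 57.6, 87.553]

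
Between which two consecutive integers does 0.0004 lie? 0 and 1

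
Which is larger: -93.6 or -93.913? -93.6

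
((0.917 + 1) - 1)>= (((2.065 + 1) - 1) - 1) False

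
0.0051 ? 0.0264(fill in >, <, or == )<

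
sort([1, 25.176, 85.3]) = [1, 25.176, 85.3]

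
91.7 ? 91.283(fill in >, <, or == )>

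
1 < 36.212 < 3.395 False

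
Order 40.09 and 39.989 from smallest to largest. 39.989, 40.09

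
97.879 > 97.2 True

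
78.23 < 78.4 True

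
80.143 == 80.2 False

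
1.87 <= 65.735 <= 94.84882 True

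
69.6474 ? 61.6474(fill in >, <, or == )>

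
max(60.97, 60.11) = 60.97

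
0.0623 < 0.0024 False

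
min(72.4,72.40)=72.4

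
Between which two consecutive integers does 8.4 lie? 8 and 9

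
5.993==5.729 False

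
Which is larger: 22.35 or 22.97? 22.97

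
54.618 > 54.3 True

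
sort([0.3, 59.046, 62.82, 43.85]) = [0.3, 43.85, 59.046, 62.82]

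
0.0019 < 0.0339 True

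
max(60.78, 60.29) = 60.78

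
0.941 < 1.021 True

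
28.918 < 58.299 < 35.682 False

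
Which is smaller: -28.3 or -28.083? -28.3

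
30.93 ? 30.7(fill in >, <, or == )>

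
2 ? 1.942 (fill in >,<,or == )>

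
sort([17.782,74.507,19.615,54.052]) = [17.782,19.615,54.052,74.507]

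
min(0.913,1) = 0.913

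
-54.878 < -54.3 True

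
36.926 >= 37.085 False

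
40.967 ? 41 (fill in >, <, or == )<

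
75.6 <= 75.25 False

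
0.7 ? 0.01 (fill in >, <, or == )>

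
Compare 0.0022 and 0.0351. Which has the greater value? 0.0351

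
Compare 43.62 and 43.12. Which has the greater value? 43.62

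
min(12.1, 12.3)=12.1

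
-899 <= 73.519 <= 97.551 True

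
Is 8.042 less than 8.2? Yes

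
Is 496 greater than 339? Yes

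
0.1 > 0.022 True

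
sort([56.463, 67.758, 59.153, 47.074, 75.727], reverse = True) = [75.727, 67.758, 59.153, 56.463, 47.074]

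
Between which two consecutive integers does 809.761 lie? 809 and 810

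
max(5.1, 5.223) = 5.223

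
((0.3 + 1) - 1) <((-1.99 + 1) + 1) False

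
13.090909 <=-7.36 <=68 False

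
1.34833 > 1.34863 False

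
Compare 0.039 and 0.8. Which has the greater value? 0.8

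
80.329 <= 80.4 True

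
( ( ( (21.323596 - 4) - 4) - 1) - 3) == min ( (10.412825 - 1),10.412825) False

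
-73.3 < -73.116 True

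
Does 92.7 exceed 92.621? Yes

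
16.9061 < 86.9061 True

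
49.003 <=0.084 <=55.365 False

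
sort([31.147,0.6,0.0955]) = [0.0955,0.6,31.147]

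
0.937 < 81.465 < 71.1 False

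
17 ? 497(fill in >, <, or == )<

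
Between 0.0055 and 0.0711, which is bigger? 0.0711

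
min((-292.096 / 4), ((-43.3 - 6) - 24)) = -73.3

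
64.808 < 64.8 False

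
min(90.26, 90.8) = 90.26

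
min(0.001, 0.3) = 0.001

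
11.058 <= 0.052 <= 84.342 False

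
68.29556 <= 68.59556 True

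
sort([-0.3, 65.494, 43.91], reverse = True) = [65.494, 43.91, -0.3]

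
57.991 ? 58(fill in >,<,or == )<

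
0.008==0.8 False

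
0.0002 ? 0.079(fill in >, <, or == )<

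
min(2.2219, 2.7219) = 2.2219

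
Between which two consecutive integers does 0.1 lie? 0 and 1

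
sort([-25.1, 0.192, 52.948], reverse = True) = [52.948, 0.192, -25.1]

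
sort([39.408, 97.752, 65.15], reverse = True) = [97.752, 65.15, 39.408]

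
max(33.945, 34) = 34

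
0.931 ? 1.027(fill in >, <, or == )<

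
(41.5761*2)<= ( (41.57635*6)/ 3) True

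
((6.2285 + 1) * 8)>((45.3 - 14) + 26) True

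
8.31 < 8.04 False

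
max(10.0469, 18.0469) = 18.0469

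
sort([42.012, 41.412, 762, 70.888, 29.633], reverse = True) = [762, 70.888, 42.012, 41.412, 29.633]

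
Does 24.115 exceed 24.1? Yes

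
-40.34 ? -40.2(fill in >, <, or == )<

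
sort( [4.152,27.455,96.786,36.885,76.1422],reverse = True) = [96.786,76.1422,36.885,27.455,4.152]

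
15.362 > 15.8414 False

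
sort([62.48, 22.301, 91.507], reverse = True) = [91.507, 62.48, 22.301]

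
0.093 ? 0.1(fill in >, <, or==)<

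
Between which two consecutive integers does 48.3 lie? 48 and 49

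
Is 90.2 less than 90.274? Yes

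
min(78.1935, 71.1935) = 71.1935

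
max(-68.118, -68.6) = -68.118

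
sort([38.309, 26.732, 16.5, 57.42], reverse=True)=[57.42, 38.309, 26.732, 16.5]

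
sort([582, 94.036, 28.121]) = [28.121, 94.036, 582]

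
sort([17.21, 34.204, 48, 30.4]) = [17.21, 30.4, 34.204, 48]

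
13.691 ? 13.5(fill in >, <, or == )>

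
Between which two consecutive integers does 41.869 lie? 41 and 42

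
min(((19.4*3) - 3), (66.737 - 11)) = 55.2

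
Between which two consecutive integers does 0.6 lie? 0 and 1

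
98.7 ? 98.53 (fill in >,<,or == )>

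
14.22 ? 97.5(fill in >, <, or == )<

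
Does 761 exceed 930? No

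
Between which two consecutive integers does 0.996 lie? 0 and 1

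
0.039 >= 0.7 False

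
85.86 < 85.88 True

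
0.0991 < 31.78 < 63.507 True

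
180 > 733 False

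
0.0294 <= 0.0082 False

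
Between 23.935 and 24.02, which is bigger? 24.02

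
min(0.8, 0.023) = 0.023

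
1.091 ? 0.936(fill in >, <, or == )>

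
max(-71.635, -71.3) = -71.3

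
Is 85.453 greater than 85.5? No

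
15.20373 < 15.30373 True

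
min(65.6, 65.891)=65.6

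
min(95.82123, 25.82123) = 25.82123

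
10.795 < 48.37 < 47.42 False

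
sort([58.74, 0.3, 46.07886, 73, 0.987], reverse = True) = [73, 58.74, 46.07886, 0.987, 0.3]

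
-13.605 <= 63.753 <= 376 True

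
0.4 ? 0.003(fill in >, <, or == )>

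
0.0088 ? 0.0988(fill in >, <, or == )<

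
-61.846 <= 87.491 True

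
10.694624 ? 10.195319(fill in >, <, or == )>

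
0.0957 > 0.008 True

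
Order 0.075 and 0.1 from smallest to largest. 0.075, 0.1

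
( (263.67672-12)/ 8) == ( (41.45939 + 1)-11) False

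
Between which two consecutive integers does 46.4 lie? 46 and 47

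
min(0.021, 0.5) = 0.021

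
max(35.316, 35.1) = 35.316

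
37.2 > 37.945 False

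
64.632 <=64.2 False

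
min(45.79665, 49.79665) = 45.79665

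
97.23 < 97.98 True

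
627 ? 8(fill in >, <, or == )>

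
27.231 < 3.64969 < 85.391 False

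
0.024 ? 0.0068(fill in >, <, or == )>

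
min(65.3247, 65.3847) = 65.3247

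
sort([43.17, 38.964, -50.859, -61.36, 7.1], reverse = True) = [43.17, 38.964, 7.1, -50.859, -61.36]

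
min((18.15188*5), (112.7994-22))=90.7594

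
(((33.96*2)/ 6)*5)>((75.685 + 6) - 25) False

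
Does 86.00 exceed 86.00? No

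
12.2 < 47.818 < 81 True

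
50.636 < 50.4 False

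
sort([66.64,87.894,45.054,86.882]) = [45.054,66.64,86.882,87.894]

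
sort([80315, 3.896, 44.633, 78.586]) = [3.896, 44.633, 78.586, 80315]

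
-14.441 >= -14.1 False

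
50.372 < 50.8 True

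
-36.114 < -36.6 False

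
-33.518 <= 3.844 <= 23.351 True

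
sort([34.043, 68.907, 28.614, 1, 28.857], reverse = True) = [68.907, 34.043, 28.857, 28.614, 1]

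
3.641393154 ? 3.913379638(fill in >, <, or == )<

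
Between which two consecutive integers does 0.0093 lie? 0 and 1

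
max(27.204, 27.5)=27.5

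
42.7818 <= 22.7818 False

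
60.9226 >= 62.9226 False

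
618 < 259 False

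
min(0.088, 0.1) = 0.088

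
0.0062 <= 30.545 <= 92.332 True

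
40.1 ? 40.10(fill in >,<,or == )==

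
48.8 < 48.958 True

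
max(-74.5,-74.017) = -74.017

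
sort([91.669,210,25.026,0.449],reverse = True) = [210,91.669,25.026,0.449]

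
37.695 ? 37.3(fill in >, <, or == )>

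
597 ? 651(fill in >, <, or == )<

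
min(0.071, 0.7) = 0.071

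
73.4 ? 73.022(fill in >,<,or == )>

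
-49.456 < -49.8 False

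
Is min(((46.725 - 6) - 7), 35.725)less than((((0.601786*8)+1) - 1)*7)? No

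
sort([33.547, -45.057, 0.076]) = [-45.057, 0.076, 33.547]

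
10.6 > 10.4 True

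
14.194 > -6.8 True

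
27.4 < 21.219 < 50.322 False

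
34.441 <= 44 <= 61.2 True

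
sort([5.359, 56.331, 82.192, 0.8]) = [0.8, 5.359, 56.331, 82.192]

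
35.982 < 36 True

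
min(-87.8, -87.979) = -87.979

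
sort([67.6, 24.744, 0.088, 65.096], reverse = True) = [67.6, 65.096, 24.744, 0.088]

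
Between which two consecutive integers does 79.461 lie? 79 and 80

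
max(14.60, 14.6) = 14.6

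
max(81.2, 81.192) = 81.2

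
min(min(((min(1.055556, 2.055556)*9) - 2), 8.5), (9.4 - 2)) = 7.4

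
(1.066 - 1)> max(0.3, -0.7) False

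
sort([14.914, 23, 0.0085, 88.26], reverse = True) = [88.26, 23, 14.914, 0.0085]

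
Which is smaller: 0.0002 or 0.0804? 0.0002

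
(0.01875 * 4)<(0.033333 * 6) True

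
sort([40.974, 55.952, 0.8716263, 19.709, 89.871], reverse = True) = [89.871, 55.952, 40.974, 19.709, 0.8716263]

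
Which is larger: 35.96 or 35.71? 35.96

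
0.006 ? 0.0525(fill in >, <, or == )<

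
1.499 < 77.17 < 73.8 False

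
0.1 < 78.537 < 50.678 False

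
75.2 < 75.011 False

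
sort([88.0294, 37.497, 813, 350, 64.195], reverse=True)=[813, 350, 88.0294, 64.195, 37.497]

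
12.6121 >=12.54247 True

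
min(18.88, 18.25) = 18.25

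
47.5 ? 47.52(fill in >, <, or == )<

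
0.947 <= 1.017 True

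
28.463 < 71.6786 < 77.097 True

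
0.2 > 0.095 True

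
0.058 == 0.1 False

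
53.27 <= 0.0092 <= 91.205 False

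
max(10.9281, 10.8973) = 10.9281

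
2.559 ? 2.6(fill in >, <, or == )<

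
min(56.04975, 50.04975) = 50.04975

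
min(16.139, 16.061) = 16.061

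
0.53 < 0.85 True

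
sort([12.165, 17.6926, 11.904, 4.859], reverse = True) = [17.6926, 12.165, 11.904, 4.859]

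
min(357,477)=357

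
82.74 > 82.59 True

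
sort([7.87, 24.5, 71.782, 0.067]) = [0.067, 7.87, 24.5, 71.782]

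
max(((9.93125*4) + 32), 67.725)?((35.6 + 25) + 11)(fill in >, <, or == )>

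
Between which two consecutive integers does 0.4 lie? 0 and 1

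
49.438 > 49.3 True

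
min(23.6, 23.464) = 23.464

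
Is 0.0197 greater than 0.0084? Yes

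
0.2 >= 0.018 True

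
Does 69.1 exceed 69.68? No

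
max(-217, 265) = 265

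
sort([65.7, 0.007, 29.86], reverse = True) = [65.7, 29.86, 0.007]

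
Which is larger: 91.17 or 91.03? 91.17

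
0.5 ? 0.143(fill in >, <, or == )>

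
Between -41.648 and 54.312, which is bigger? 54.312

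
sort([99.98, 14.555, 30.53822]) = [14.555, 30.53822, 99.98]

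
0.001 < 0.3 True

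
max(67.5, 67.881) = 67.881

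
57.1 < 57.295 True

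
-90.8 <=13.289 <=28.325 True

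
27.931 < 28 True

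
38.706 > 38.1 True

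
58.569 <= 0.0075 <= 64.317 False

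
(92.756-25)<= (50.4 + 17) False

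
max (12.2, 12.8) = 12.8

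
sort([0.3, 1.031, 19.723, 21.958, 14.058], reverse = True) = [21.958, 19.723, 14.058, 1.031, 0.3]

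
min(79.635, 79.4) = 79.4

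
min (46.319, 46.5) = 46.319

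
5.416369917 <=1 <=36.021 False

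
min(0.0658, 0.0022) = 0.0022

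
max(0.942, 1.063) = 1.063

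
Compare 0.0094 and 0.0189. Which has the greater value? 0.0189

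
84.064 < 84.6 True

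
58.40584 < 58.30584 False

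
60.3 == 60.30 True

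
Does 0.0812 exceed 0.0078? Yes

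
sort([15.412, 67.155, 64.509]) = [15.412, 64.509, 67.155]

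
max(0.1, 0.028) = 0.1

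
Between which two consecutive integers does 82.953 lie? 82 and 83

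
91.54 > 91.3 True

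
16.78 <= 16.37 False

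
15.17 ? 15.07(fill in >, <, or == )>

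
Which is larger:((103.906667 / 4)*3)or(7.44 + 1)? ((103.906667 / 4)*3)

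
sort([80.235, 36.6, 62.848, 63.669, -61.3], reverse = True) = [80.235, 63.669, 62.848, 36.6, -61.3]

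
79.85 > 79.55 True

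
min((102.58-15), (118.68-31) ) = 87.58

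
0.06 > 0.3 False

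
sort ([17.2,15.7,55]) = [15.7,17.2,55]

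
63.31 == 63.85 False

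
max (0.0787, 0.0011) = 0.0787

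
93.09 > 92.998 True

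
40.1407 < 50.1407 True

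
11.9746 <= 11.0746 False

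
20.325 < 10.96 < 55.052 False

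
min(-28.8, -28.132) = -28.8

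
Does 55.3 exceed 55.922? No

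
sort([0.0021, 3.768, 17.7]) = [0.0021, 3.768, 17.7]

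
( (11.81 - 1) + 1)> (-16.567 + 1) True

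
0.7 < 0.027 False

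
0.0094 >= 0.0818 False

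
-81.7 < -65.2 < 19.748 True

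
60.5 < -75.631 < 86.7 False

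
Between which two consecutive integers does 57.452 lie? 57 and 58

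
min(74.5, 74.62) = 74.5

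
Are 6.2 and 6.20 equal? Yes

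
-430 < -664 False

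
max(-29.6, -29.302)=-29.302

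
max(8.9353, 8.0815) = 8.9353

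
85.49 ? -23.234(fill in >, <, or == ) >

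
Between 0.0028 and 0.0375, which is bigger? 0.0375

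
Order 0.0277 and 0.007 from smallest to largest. 0.007, 0.0277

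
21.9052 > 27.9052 False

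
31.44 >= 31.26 True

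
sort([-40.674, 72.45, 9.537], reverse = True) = [72.45, 9.537, -40.674]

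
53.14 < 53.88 True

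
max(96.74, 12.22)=96.74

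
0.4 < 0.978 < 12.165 True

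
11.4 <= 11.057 False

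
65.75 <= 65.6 False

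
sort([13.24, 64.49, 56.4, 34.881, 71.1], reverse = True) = [71.1, 64.49, 56.4, 34.881, 13.24]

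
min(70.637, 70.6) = 70.6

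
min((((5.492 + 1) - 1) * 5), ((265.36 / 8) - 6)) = 27.17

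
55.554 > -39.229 True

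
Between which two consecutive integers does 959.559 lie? 959 and 960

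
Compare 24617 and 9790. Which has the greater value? 24617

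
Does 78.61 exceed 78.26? Yes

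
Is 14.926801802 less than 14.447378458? No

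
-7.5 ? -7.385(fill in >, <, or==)<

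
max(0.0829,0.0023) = 0.0829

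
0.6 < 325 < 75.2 False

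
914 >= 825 True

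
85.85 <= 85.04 False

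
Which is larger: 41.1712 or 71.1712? 71.1712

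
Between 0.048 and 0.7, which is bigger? 0.7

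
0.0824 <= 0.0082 False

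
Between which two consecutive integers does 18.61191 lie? 18 and 19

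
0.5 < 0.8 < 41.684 True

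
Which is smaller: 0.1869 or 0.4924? 0.1869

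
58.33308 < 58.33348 True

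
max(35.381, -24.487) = 35.381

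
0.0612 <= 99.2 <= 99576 True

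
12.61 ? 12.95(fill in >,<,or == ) <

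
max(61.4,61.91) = 61.91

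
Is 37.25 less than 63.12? Yes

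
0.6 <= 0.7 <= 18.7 True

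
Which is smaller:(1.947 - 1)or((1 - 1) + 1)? (1.947 - 1)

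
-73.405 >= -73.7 True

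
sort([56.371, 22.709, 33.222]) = [22.709, 33.222, 56.371]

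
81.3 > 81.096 True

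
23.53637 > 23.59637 False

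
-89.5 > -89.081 False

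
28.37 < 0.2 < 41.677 False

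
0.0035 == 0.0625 False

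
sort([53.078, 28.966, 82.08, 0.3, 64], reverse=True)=[82.08, 64, 53.078, 28.966, 0.3]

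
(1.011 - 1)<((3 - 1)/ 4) True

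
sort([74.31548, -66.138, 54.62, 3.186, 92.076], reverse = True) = [92.076, 74.31548, 54.62, 3.186, -66.138]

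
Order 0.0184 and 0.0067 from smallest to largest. 0.0067, 0.0184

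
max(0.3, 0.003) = 0.3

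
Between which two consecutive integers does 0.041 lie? 0 and 1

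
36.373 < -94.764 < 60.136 False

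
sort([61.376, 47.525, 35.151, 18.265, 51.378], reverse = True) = [61.376, 51.378, 47.525, 35.151, 18.265]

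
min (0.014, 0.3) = 0.014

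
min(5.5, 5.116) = 5.116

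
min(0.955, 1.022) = 0.955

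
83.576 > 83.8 False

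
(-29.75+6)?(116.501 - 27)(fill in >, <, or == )<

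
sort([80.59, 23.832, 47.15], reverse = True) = [80.59, 47.15, 23.832]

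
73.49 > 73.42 True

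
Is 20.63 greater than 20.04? Yes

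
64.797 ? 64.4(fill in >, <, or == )>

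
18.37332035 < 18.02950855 False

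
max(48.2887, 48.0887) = 48.2887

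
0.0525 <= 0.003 False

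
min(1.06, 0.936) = 0.936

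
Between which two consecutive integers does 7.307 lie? 7 and 8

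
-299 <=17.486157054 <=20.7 True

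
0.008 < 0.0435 True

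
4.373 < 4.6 True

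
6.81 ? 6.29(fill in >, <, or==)>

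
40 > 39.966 True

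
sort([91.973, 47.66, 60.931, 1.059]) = [1.059, 47.66, 60.931, 91.973]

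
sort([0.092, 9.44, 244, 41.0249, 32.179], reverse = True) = [244, 41.0249, 32.179, 9.44, 0.092]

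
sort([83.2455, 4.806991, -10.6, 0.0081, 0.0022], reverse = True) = [83.2455, 4.806991, 0.0081, 0.0022, -10.6]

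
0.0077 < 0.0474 True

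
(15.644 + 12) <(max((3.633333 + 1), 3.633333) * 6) True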